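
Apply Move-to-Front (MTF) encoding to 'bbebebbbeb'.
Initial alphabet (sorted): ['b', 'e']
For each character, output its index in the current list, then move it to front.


MTF encoding:
'b': index 0 in ['b', 'e'] -> ['b', 'e']
'b': index 0 in ['b', 'e'] -> ['b', 'e']
'e': index 1 in ['b', 'e'] -> ['e', 'b']
'b': index 1 in ['e', 'b'] -> ['b', 'e']
'e': index 1 in ['b', 'e'] -> ['e', 'b']
'b': index 1 in ['e', 'b'] -> ['b', 'e']
'b': index 0 in ['b', 'e'] -> ['b', 'e']
'b': index 0 in ['b', 'e'] -> ['b', 'e']
'e': index 1 in ['b', 'e'] -> ['e', 'b']
'b': index 1 in ['e', 'b'] -> ['b', 'e']


Output: [0, 0, 1, 1, 1, 1, 0, 0, 1, 1]


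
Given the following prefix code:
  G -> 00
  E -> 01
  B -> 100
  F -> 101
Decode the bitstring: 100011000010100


Decoding step by step:
Bits 100 -> B
Bits 01 -> E
Bits 100 -> B
Bits 00 -> G
Bits 101 -> F
Bits 00 -> G


Decoded message: BEBGFG


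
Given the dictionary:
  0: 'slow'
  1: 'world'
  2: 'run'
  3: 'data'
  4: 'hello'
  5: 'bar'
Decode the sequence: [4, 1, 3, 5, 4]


Look up each index in the dictionary:
  4 -> 'hello'
  1 -> 'world'
  3 -> 'data'
  5 -> 'bar'
  4 -> 'hello'

Decoded: "hello world data bar hello"


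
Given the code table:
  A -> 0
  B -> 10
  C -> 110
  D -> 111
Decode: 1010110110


Decoding:
10 -> B
10 -> B
110 -> C
110 -> C


Result: BBCC


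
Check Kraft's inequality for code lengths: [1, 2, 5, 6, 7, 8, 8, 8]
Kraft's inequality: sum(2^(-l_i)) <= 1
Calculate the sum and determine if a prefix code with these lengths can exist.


Sum = 2^(-1) + 2^(-2) + 2^(-5) + 2^(-6) + 2^(-7) + 2^(-8) + 2^(-8) + 2^(-8)
    = 0.5 + 0.25 + 0.03125 + 0.015625 + 0.0078125 + 0.00390625 + 0.00390625 + 0.00390625
    = 209/256 = 0.81640625
Since 0.81640625 <= 1, Kraft's inequality IS satisfied.
A prefix code with these lengths CAN exist.

Kraft sum = 0.81640625. Satisfied.


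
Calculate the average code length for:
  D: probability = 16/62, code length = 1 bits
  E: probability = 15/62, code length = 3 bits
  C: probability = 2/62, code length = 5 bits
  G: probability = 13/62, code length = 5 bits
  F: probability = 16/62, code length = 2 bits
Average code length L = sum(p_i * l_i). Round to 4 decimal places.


Weighted contributions p_i * l_i:
  D: (16/62) * 1 = 16/62
  E: (15/62) * 3 = 45/62
  C: (2/62) * 5 = 10/62
  G: (13/62) * 5 = 65/62
  F: (16/62) * 2 = 32/62
Sum = (16 + 45 + 10 + 65 + 32)/62 = 168/62

L = 168/62 = 2.7097 bits/symbol


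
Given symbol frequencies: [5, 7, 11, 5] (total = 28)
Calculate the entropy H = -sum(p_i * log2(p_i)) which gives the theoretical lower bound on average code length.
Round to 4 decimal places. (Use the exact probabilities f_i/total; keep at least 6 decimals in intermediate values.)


Per-symbol terms -p_i * log2(p_i) with p_i = f_i/28:
  p = 5/28 = 0.178571: log2(p) = -2.485427, -p*log2(p) = 0.443826
  p = 7/28 = 0.250000: log2(p) = -2.000000, -p*log2(p) = 0.500000
  p = 11/28 = 0.392857: log2(p) = -1.347923, -p*log2(p) = 0.529541
  p = 5/28 = 0.178571: log2(p) = -2.485427, -p*log2(p) = 0.443826
H = 0.443826 + 0.500000 + 0.529541 + 0.443826 = 1.917193

H = 1.9172 bits/symbol


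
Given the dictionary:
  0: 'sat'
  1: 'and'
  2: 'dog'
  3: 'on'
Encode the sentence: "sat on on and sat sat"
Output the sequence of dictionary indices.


Look up each word in the dictionary:
  'sat' -> 0
  'on' -> 3
  'on' -> 3
  'and' -> 1
  'sat' -> 0
  'sat' -> 0

Encoded: [0, 3, 3, 1, 0, 0]


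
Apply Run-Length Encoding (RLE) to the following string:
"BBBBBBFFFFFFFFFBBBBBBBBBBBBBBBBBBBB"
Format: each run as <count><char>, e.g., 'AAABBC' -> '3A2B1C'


Scanning runs left to right:
  i=0: run of 'B' x 6 -> '6B'
  i=6: run of 'F' x 9 -> '9F'
  i=15: run of 'B' x 20 -> '20B'

RLE = 6B9F20B


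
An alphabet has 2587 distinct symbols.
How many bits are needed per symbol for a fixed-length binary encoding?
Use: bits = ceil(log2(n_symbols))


log2(2587) = 11.3371
Bracket: 2^11 = 2048 < 2587 <= 2^12 = 4096
So ceil(log2(2587)) = 12

bits = ceil(log2(2587)) = ceil(11.3371) = 12 bits


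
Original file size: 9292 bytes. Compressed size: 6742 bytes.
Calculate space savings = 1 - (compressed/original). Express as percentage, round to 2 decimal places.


ratio = compressed/original = 6742/9292 = 0.72557
savings = 1 - ratio = 1 - 0.72557 = 0.27443
as a percentage: 0.27443 * 100 = 27.44%

Space savings = 1 - 6742/9292 = 27.44%


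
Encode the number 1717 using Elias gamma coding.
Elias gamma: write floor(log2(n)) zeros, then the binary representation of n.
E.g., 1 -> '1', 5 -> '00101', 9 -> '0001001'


num_bits = floor(log2(1717)) + 1 = 11
leading_zeros = num_bits - 1 = 10
binary(1717) = 11010110101

Elias gamma(1717) = '0000000000' + '11010110101' = 000000000011010110101 (21 bits)


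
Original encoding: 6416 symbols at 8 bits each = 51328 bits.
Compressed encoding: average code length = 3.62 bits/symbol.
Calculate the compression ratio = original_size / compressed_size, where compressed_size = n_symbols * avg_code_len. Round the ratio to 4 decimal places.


original_size = n_symbols * orig_bits = 6416 * 8 = 51328 bits
compressed_size = n_symbols * avg_code_len = 6416 * 3.62 = 23225.92 bits
ratio = original_size / compressed_size = 51328 / 23225.92 = 2.2099

Compression ratio = 2.2099


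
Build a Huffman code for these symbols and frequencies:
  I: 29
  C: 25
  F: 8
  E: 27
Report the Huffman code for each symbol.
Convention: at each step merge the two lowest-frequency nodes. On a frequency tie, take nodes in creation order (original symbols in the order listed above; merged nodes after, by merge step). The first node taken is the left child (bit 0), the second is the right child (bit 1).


Huffman tree construction:
Step 1: Merge F(8) + C(25) = 33
Step 2: Merge E(27) + I(29) = 56
Step 3: Merge (F+C)(33) + (E+I)(56) = 89
Read each symbol's code off the tree from the root (left child = 0, right child = 1).

Codes:
  I: 11 (length 2)
  C: 01 (length 2)
  F: 00 (length 2)
  E: 10 (length 2)
Average code length: 178/89 = 2.0000 bits/symbol


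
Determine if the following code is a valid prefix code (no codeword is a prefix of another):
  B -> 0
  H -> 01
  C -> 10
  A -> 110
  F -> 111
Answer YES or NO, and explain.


Checking each pair (does one codeword prefix another?):
  B='0' vs H='01': prefix -- VIOLATION

NO -- this is NOT a valid prefix code. B (0) is a prefix of H (01).


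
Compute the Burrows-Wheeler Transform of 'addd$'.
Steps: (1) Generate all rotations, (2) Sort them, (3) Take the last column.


Rotations (sorted):
  0: $addd -> last char: d
  1: addd$ -> last char: $
  2: d$add -> last char: d
  3: dd$ad -> last char: d
  4: ddd$a -> last char: a


BWT = d$dda


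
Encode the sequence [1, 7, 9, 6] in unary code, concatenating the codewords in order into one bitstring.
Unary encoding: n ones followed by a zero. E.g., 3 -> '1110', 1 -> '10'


Encode each number as n ones followed by a terminating 0:
  1 -> 10 (2 bits)
  7 -> 11111110 (8 bits)
  9 -> 1111111110 (10 bits)
  6 -> 1111110 (7 bits)
Total length = 2 + 8 + 10 + 7 = 27 bits.

Unary([1, 7, 9, 6]) = 101111111011111111101111110 (27 bits)


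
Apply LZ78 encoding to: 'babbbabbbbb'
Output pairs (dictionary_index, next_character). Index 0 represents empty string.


LZ78 encoding steps:
Dictionary: {0: ''}
Step 1: w='' (idx 0), next='b' -> output (0, 'b'), add 'b' as idx 1
Step 2: w='' (idx 0), next='a' -> output (0, 'a'), add 'a' as idx 2
Step 3: w='b' (idx 1), next='b' -> output (1, 'b'), add 'bb' as idx 3
Step 4: w='b' (idx 1), next='a' -> output (1, 'a'), add 'ba' as idx 4
Step 5: w='bb' (idx 3), next='b' -> output (3, 'b'), add 'bbb' as idx 5
Step 6: w='bb' (idx 3), end of input -> output (3, '')


Encoded: [(0, 'b'), (0, 'a'), (1, 'b'), (1, 'a'), (3, 'b'), (3, '')]


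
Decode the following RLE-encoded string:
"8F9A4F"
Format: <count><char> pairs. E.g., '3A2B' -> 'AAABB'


Expanding each <count><char> pair:
  8F -> 'FFFFFFFF'
  9A -> 'AAAAAAAAA'
  4F -> 'FFFF'

Decoded = FFFFFFFFAAAAAAAAAFFFF


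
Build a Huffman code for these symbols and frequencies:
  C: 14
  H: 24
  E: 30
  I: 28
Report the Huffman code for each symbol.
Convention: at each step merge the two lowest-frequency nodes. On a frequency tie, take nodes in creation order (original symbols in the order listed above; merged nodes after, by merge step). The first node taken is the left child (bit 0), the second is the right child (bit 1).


Huffman tree construction:
Step 1: Merge C(14) + H(24) = 38
Step 2: Merge I(28) + E(30) = 58
Step 3: Merge (C+H)(38) + (I+E)(58) = 96
Read each symbol's code off the tree from the root (left child = 0, right child = 1).

Codes:
  C: 00 (length 2)
  H: 01 (length 2)
  E: 11 (length 2)
  I: 10 (length 2)
Average code length: 192/96 = 2.0000 bits/symbol


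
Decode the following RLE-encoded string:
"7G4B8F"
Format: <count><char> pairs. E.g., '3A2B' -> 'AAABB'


Expanding each <count><char> pair:
  7G -> 'GGGGGGG'
  4B -> 'BBBB'
  8F -> 'FFFFFFFF'

Decoded = GGGGGGGBBBBFFFFFFFF


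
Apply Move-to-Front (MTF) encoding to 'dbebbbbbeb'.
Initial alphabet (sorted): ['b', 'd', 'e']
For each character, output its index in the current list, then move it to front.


MTF encoding:
'd': index 1 in ['b', 'd', 'e'] -> ['d', 'b', 'e']
'b': index 1 in ['d', 'b', 'e'] -> ['b', 'd', 'e']
'e': index 2 in ['b', 'd', 'e'] -> ['e', 'b', 'd']
'b': index 1 in ['e', 'b', 'd'] -> ['b', 'e', 'd']
'b': index 0 in ['b', 'e', 'd'] -> ['b', 'e', 'd']
'b': index 0 in ['b', 'e', 'd'] -> ['b', 'e', 'd']
'b': index 0 in ['b', 'e', 'd'] -> ['b', 'e', 'd']
'b': index 0 in ['b', 'e', 'd'] -> ['b', 'e', 'd']
'e': index 1 in ['b', 'e', 'd'] -> ['e', 'b', 'd']
'b': index 1 in ['e', 'b', 'd'] -> ['b', 'e', 'd']


Output: [1, 1, 2, 1, 0, 0, 0, 0, 1, 1]


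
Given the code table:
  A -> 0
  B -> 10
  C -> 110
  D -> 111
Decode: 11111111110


Decoding:
111 -> D
111 -> D
111 -> D
10 -> B


Result: DDDB


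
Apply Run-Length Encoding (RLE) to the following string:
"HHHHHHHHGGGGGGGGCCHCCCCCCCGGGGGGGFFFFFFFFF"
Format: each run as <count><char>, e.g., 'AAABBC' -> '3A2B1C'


Scanning runs left to right:
  i=0: run of 'H' x 8 -> '8H'
  i=8: run of 'G' x 8 -> '8G'
  i=16: run of 'C' x 2 -> '2C'
  i=18: run of 'H' x 1 -> '1H'
  i=19: run of 'C' x 7 -> '7C'
  i=26: run of 'G' x 7 -> '7G'
  i=33: run of 'F' x 9 -> '9F'

RLE = 8H8G2C1H7C7G9F


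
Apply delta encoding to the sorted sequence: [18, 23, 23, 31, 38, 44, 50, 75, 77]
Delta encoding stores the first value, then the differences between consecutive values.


First value: 18
Deltas:
  23 - 18 = 5
  23 - 23 = 0
  31 - 23 = 8
  38 - 31 = 7
  44 - 38 = 6
  50 - 44 = 6
  75 - 50 = 25
  77 - 75 = 2


Delta encoded: [18, 5, 0, 8, 7, 6, 6, 25, 2]


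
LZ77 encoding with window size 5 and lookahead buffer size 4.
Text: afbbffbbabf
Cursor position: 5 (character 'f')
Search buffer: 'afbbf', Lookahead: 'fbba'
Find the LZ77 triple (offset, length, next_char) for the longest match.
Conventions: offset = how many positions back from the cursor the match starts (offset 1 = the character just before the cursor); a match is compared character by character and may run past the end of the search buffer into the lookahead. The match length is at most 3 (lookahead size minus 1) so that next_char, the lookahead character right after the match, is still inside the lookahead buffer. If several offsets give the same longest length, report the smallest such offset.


Try each offset into the search buffer:
  offset=1 (pos 4, char 'f'): match length 1
  offset=2 (pos 3, char 'b'): match length 0
  offset=3 (pos 2, char 'b'): match length 0
  offset=4 (pos 1, char 'f'): match length 3
  offset=5 (pos 0, char 'a'): match length 0
Longest match has length 3 at offset 4.
next_char = character at position 5 + 3 = 8 -> 'a'

Best match: offset=4, length=3 (matching 'fbb' starting at position 1)
LZ77 triple: (4, 3, 'a')


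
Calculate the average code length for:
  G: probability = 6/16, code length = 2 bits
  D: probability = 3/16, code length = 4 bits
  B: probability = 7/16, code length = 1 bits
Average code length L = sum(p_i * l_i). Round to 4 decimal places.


Weighted contributions p_i * l_i:
  G: (6/16) * 2 = 12/16
  D: (3/16) * 4 = 12/16
  B: (7/16) * 1 = 7/16
Sum = (12 + 12 + 7)/16 = 31/16

L = 31/16 = 1.9375 bits/symbol


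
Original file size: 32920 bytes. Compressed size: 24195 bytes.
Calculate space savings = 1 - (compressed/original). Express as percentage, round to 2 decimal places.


ratio = compressed/original = 24195/32920 = 0.734964
savings = 1 - ratio = 1 - 0.734964 = 0.265036
as a percentage: 0.265036 * 100 = 26.5%

Space savings = 1 - 24195/32920 = 26.5%


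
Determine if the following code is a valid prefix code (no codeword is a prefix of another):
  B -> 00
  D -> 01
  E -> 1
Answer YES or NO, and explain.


Checking each pair (does one codeword prefix another?):
  B='00' vs D='01': no prefix
  B='00' vs E='1': no prefix
  D='01' vs B='00': no prefix
  D='01' vs E='1': no prefix
  E='1' vs B='00': no prefix
  E='1' vs D='01': no prefix
No violation found over all pairs.

YES -- this is a valid prefix code. No codeword is a prefix of any other codeword.


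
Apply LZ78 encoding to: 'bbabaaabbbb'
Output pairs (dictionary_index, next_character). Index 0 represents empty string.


LZ78 encoding steps:
Dictionary: {0: ''}
Step 1: w='' (idx 0), next='b' -> output (0, 'b'), add 'b' as idx 1
Step 2: w='b' (idx 1), next='a' -> output (1, 'a'), add 'ba' as idx 2
Step 3: w='ba' (idx 2), next='a' -> output (2, 'a'), add 'baa' as idx 3
Step 4: w='' (idx 0), next='a' -> output (0, 'a'), add 'a' as idx 4
Step 5: w='b' (idx 1), next='b' -> output (1, 'b'), add 'bb' as idx 5
Step 6: w='bb' (idx 5), end of input -> output (5, '')


Encoded: [(0, 'b'), (1, 'a'), (2, 'a'), (0, 'a'), (1, 'b'), (5, '')]


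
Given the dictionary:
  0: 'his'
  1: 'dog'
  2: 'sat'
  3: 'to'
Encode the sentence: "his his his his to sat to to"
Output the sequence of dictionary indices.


Look up each word in the dictionary:
  'his' -> 0
  'his' -> 0
  'his' -> 0
  'his' -> 0
  'to' -> 3
  'sat' -> 2
  'to' -> 3
  'to' -> 3

Encoded: [0, 0, 0, 0, 3, 2, 3, 3]


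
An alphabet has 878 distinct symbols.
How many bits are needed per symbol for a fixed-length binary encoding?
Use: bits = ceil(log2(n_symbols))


log2(878) = 9.7781
Bracket: 2^9 = 512 < 878 <= 2^10 = 1024
So ceil(log2(878)) = 10

bits = ceil(log2(878)) = ceil(9.7781) = 10 bits


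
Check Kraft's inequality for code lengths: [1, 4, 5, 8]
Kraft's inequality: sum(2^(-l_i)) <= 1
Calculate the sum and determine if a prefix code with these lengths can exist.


Sum = 2^(-1) + 2^(-4) + 2^(-5) + 2^(-8)
    = 0.5 + 0.0625 + 0.03125 + 0.00390625
    = 153/256 = 0.59765625
Since 0.59765625 <= 1, Kraft's inequality IS satisfied.
A prefix code with these lengths CAN exist.

Kraft sum = 0.59765625. Satisfied.


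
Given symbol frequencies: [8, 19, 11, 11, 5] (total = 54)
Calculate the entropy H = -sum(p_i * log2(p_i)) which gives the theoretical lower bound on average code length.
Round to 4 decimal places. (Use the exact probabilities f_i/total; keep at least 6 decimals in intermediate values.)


Per-symbol terms -p_i * log2(p_i) with p_i = f_i/54:
  p = 8/54 = 0.148148: log2(p) = -2.754888, -p*log2(p) = 0.408131
  p = 19/54 = 0.351852: log2(p) = -1.506960, -p*log2(p) = 0.530227
  p = 11/54 = 0.203704: log2(p) = -2.295456, -p*log2(p) = 0.467593
  p = 11/54 = 0.203704: log2(p) = -2.295456, -p*log2(p) = 0.467593
  p = 5/54 = 0.092593: log2(p) = -3.432959, -p*log2(p) = 0.317867
H = 0.408131 + 0.530227 + 0.467593 + 0.467593 + 0.317867 = 2.191411

H = 2.1914 bits/symbol


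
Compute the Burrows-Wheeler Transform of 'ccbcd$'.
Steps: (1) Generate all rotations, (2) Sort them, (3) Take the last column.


Rotations (sorted):
  0: $ccbcd -> last char: d
  1: bcd$cc -> last char: c
  2: cbcd$c -> last char: c
  3: ccbcd$ -> last char: $
  4: cd$ccb -> last char: b
  5: d$ccbc -> last char: c


BWT = dcc$bc


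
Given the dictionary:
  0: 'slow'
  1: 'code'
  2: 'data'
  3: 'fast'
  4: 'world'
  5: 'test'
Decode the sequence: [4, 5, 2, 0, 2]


Look up each index in the dictionary:
  4 -> 'world'
  5 -> 'test'
  2 -> 'data'
  0 -> 'slow'
  2 -> 'data'

Decoded: "world test data slow data"


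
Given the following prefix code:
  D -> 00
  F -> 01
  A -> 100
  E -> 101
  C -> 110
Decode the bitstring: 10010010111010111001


Decoding step by step:
Bits 100 -> A
Bits 100 -> A
Bits 101 -> E
Bits 110 -> C
Bits 101 -> E
Bits 110 -> C
Bits 01 -> F


Decoded message: AAECECF


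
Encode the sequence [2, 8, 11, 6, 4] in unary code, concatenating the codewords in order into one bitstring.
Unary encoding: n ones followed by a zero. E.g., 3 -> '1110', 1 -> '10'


Encode each number as n ones followed by a terminating 0:
  2 -> 110 (3 bits)
  8 -> 111111110 (9 bits)
  11 -> 111111111110 (12 bits)
  6 -> 1111110 (7 bits)
  4 -> 11110 (5 bits)
Total length = 3 + 9 + 12 + 7 + 5 = 36 bits.

Unary([2, 8, 11, 6, 4]) = 110111111110111111111110111111011110 (36 bits)


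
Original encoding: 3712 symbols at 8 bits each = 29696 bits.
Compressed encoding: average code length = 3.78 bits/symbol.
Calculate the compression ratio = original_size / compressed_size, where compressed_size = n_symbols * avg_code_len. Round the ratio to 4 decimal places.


original_size = n_symbols * orig_bits = 3712 * 8 = 29696 bits
compressed_size = n_symbols * avg_code_len = 3712 * 3.78 = 14031.36 bits
ratio = original_size / compressed_size = 29696 / 14031.36 = 2.1164

Compression ratio = 2.1164


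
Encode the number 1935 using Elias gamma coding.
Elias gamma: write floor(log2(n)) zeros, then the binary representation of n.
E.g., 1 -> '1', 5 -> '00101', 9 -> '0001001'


num_bits = floor(log2(1935)) + 1 = 11
leading_zeros = num_bits - 1 = 10
binary(1935) = 11110001111

Elias gamma(1935) = '0000000000' + '11110001111' = 000000000011110001111 (21 bits)


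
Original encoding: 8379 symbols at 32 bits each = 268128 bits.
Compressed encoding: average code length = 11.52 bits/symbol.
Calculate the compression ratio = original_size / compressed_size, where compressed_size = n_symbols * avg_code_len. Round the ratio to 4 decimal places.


original_size = n_symbols * orig_bits = 8379 * 32 = 268128 bits
compressed_size = n_symbols * avg_code_len = 8379 * 11.52 = 96526.08 bits
ratio = original_size / compressed_size = 268128 / 96526.08 = 2.7778

Compression ratio = 2.7778


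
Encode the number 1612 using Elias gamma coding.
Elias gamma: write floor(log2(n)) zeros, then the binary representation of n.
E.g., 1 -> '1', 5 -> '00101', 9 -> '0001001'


num_bits = floor(log2(1612)) + 1 = 11
leading_zeros = num_bits - 1 = 10
binary(1612) = 11001001100

Elias gamma(1612) = '0000000000' + '11001001100' = 000000000011001001100 (21 bits)


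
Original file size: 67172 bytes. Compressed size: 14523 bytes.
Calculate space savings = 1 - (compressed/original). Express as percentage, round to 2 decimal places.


ratio = compressed/original = 14523/67172 = 0.216206
savings = 1 - ratio = 1 - 0.216206 = 0.783794
as a percentage: 0.783794 * 100 = 78.38%

Space savings = 1 - 14523/67172 = 78.38%


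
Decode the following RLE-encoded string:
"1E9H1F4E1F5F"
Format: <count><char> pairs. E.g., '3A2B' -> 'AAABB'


Expanding each <count><char> pair:
  1E -> 'E'
  9H -> 'HHHHHHHHH'
  1F -> 'F'
  4E -> 'EEEE'
  1F -> 'F'
  5F -> 'FFFFF'

Decoded = EHHHHHHHHHFEEEEFFFFFF


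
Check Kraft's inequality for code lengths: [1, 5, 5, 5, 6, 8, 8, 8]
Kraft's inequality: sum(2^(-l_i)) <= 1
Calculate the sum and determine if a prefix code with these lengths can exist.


Sum = 2^(-1) + 2^(-5) + 2^(-5) + 2^(-5) + 2^(-6) + 2^(-8) + 2^(-8) + 2^(-8)
    = 0.5 + 0.03125 + 0.03125 + 0.03125 + 0.015625 + 0.00390625 + 0.00390625 + 0.00390625
    = 159/256 = 0.62109375
Since 0.62109375 <= 1, Kraft's inequality IS satisfied.
A prefix code with these lengths CAN exist.

Kraft sum = 0.62109375. Satisfied.


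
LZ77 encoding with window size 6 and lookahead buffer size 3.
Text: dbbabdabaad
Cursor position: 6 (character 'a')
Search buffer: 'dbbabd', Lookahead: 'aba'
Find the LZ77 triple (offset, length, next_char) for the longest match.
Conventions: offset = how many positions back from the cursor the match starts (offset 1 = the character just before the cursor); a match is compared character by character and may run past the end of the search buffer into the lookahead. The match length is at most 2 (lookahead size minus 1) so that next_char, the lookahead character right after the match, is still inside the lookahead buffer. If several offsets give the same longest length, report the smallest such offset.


Try each offset into the search buffer:
  offset=1 (pos 5, char 'd'): match length 0
  offset=2 (pos 4, char 'b'): match length 0
  offset=3 (pos 3, char 'a'): match length 2
  offset=4 (pos 2, char 'b'): match length 0
  offset=5 (pos 1, char 'b'): match length 0
  offset=6 (pos 0, char 'd'): match length 0
Longest match has length 2 at offset 3.
next_char = character at position 6 + 2 = 8 -> 'a'

Best match: offset=3, length=2 (matching 'ab' starting at position 3)
LZ77 triple: (3, 2, 'a')


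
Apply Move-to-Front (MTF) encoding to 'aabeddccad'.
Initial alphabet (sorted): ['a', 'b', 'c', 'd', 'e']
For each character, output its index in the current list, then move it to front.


MTF encoding:
'a': index 0 in ['a', 'b', 'c', 'd', 'e'] -> ['a', 'b', 'c', 'd', 'e']
'a': index 0 in ['a', 'b', 'c', 'd', 'e'] -> ['a', 'b', 'c', 'd', 'e']
'b': index 1 in ['a', 'b', 'c', 'd', 'e'] -> ['b', 'a', 'c', 'd', 'e']
'e': index 4 in ['b', 'a', 'c', 'd', 'e'] -> ['e', 'b', 'a', 'c', 'd']
'd': index 4 in ['e', 'b', 'a', 'c', 'd'] -> ['d', 'e', 'b', 'a', 'c']
'd': index 0 in ['d', 'e', 'b', 'a', 'c'] -> ['d', 'e', 'b', 'a', 'c']
'c': index 4 in ['d', 'e', 'b', 'a', 'c'] -> ['c', 'd', 'e', 'b', 'a']
'c': index 0 in ['c', 'd', 'e', 'b', 'a'] -> ['c', 'd', 'e', 'b', 'a']
'a': index 4 in ['c', 'd', 'e', 'b', 'a'] -> ['a', 'c', 'd', 'e', 'b']
'd': index 2 in ['a', 'c', 'd', 'e', 'b'] -> ['d', 'a', 'c', 'e', 'b']


Output: [0, 0, 1, 4, 4, 0, 4, 0, 4, 2]


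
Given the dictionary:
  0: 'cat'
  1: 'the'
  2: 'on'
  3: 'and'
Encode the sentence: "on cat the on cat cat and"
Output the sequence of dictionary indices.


Look up each word in the dictionary:
  'on' -> 2
  'cat' -> 0
  'the' -> 1
  'on' -> 2
  'cat' -> 0
  'cat' -> 0
  'and' -> 3

Encoded: [2, 0, 1, 2, 0, 0, 3]


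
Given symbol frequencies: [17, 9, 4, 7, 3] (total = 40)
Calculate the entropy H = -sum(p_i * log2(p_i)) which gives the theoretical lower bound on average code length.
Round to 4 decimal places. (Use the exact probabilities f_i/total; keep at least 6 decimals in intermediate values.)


Per-symbol terms -p_i * log2(p_i) with p_i = f_i/40:
  p = 17/40 = 0.425000: log2(p) = -1.234465, -p*log2(p) = 0.524648
  p = 9/40 = 0.225000: log2(p) = -2.152003, -p*log2(p) = 0.484201
  p = 4/40 = 0.100000: log2(p) = -3.321928, -p*log2(p) = 0.332193
  p = 7/40 = 0.175000: log2(p) = -2.514573, -p*log2(p) = 0.440050
  p = 3/40 = 0.075000: log2(p) = -3.736966, -p*log2(p) = 0.280272
H = 0.524648 + 0.484201 + 0.332193 + 0.440050 + 0.280272 = 2.061364

H = 2.0614 bits/symbol


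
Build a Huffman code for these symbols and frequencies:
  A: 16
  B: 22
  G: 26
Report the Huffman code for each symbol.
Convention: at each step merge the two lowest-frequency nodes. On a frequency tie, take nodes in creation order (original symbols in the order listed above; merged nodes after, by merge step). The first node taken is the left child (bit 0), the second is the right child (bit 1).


Huffman tree construction:
Step 1: Merge A(16) + B(22) = 38
Step 2: Merge G(26) + (A+B)(38) = 64
Read each symbol's code off the tree from the root (left child = 0, right child = 1).

Codes:
  A: 10 (length 2)
  B: 11 (length 2)
  G: 0 (length 1)
Average code length: 102/64 = 1.5938 bits/symbol


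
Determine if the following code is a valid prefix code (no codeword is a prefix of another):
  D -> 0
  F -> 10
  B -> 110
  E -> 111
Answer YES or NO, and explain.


Checking each pair (does one codeword prefix another?):
  D='0' vs F='10': no prefix
  D='0' vs B='110': no prefix
  D='0' vs E='111': no prefix
  F='10' vs D='0': no prefix
  F='10' vs B='110': no prefix
  F='10' vs E='111': no prefix
  B='110' vs D='0': no prefix
  B='110' vs F='10': no prefix
  B='110' vs E='111': no prefix
  E='111' vs D='0': no prefix
  E='111' vs F='10': no prefix
  E='111' vs B='110': no prefix
No violation found over all pairs.

YES -- this is a valid prefix code. No codeword is a prefix of any other codeword.


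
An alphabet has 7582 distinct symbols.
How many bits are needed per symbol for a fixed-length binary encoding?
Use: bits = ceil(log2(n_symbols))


log2(7582) = 12.8884
Bracket: 2^12 = 4096 < 7582 <= 2^13 = 8192
So ceil(log2(7582)) = 13

bits = ceil(log2(7582)) = ceil(12.8884) = 13 bits


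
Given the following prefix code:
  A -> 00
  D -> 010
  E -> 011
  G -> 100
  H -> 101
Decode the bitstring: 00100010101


Decoding step by step:
Bits 00 -> A
Bits 100 -> G
Bits 010 -> D
Bits 101 -> H


Decoded message: AGDH


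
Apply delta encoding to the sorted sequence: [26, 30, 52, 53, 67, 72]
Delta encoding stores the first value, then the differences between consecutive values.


First value: 26
Deltas:
  30 - 26 = 4
  52 - 30 = 22
  53 - 52 = 1
  67 - 53 = 14
  72 - 67 = 5


Delta encoded: [26, 4, 22, 1, 14, 5]


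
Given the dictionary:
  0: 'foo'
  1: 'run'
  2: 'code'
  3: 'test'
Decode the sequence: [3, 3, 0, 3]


Look up each index in the dictionary:
  3 -> 'test'
  3 -> 'test'
  0 -> 'foo'
  3 -> 'test'

Decoded: "test test foo test"


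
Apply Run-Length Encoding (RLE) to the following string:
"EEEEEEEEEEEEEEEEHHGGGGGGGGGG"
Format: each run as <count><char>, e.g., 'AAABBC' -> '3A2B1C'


Scanning runs left to right:
  i=0: run of 'E' x 16 -> '16E'
  i=16: run of 'H' x 2 -> '2H'
  i=18: run of 'G' x 10 -> '10G'

RLE = 16E2H10G


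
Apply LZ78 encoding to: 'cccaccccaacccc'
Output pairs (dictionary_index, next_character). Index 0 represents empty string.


LZ78 encoding steps:
Dictionary: {0: ''}
Step 1: w='' (idx 0), next='c' -> output (0, 'c'), add 'c' as idx 1
Step 2: w='c' (idx 1), next='c' -> output (1, 'c'), add 'cc' as idx 2
Step 3: w='' (idx 0), next='a' -> output (0, 'a'), add 'a' as idx 3
Step 4: w='cc' (idx 2), next='c' -> output (2, 'c'), add 'ccc' as idx 4
Step 5: w='c' (idx 1), next='a' -> output (1, 'a'), add 'ca' as idx 5
Step 6: w='a' (idx 3), next='c' -> output (3, 'c'), add 'ac' as idx 6
Step 7: w='ccc' (idx 4), end of input -> output (4, '')


Encoded: [(0, 'c'), (1, 'c'), (0, 'a'), (2, 'c'), (1, 'a'), (3, 'c'), (4, '')]


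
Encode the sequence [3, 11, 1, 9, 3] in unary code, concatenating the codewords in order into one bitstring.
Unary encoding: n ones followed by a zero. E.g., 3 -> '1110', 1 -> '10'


Encode each number as n ones followed by a terminating 0:
  3 -> 1110 (4 bits)
  11 -> 111111111110 (12 bits)
  1 -> 10 (2 bits)
  9 -> 1111111110 (10 bits)
  3 -> 1110 (4 bits)
Total length = 4 + 12 + 2 + 10 + 4 = 32 bits.

Unary([3, 11, 1, 9, 3]) = 11101111111111101011111111101110 (32 bits)


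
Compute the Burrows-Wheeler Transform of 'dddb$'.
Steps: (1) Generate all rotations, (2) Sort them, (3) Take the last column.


Rotations (sorted):
  0: $dddb -> last char: b
  1: b$ddd -> last char: d
  2: db$dd -> last char: d
  3: ddb$d -> last char: d
  4: dddb$ -> last char: $


BWT = bddd$


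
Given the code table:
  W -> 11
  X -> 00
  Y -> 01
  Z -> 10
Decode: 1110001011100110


Decoding:
11 -> W
10 -> Z
00 -> X
10 -> Z
11 -> W
10 -> Z
01 -> Y
10 -> Z


Result: WZXZWZYZ


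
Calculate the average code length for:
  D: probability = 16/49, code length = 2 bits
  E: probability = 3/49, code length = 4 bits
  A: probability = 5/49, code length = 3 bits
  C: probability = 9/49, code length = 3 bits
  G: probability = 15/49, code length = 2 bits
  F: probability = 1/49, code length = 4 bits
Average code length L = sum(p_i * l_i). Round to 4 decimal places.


Weighted contributions p_i * l_i:
  D: (16/49) * 2 = 32/49
  E: (3/49) * 4 = 12/49
  A: (5/49) * 3 = 15/49
  C: (9/49) * 3 = 27/49
  G: (15/49) * 2 = 30/49
  F: (1/49) * 4 = 4/49
Sum = (32 + 12 + 15 + 27 + 30 + 4)/49 = 120/49

L = 120/49 = 2.4490 bits/symbol


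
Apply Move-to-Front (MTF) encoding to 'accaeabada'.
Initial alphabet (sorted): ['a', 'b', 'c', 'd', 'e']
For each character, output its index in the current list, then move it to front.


MTF encoding:
'a': index 0 in ['a', 'b', 'c', 'd', 'e'] -> ['a', 'b', 'c', 'd', 'e']
'c': index 2 in ['a', 'b', 'c', 'd', 'e'] -> ['c', 'a', 'b', 'd', 'e']
'c': index 0 in ['c', 'a', 'b', 'd', 'e'] -> ['c', 'a', 'b', 'd', 'e']
'a': index 1 in ['c', 'a', 'b', 'd', 'e'] -> ['a', 'c', 'b', 'd', 'e']
'e': index 4 in ['a', 'c', 'b', 'd', 'e'] -> ['e', 'a', 'c', 'b', 'd']
'a': index 1 in ['e', 'a', 'c', 'b', 'd'] -> ['a', 'e', 'c', 'b', 'd']
'b': index 3 in ['a', 'e', 'c', 'b', 'd'] -> ['b', 'a', 'e', 'c', 'd']
'a': index 1 in ['b', 'a', 'e', 'c', 'd'] -> ['a', 'b', 'e', 'c', 'd']
'd': index 4 in ['a', 'b', 'e', 'c', 'd'] -> ['d', 'a', 'b', 'e', 'c']
'a': index 1 in ['d', 'a', 'b', 'e', 'c'] -> ['a', 'd', 'b', 'e', 'c']


Output: [0, 2, 0, 1, 4, 1, 3, 1, 4, 1]


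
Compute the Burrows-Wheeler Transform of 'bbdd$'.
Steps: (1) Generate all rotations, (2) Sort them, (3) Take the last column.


Rotations (sorted):
  0: $bbdd -> last char: d
  1: bbdd$ -> last char: $
  2: bdd$b -> last char: b
  3: d$bbd -> last char: d
  4: dd$bb -> last char: b


BWT = d$bdb


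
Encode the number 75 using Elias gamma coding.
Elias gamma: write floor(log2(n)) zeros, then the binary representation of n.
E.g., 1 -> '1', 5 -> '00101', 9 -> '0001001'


num_bits = floor(log2(75)) + 1 = 7
leading_zeros = num_bits - 1 = 6
binary(75) = 1001011

Elias gamma(75) = '000000' + '1001011' = 0000001001011 (13 bits)


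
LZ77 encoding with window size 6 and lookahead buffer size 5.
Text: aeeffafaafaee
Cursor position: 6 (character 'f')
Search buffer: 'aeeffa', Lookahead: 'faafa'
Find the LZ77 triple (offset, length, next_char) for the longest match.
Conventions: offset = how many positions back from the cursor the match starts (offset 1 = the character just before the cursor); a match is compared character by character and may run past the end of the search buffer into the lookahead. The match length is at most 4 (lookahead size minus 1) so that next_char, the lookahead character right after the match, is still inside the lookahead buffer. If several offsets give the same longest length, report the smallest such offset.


Try each offset into the search buffer:
  offset=1 (pos 5, char 'a'): match length 0
  offset=2 (pos 4, char 'f'): match length 2
  offset=3 (pos 3, char 'f'): match length 1
  offset=4 (pos 2, char 'e'): match length 0
  offset=5 (pos 1, char 'e'): match length 0
  offset=6 (pos 0, char 'a'): match length 0
Longest match has length 2 at offset 2.
next_char = character at position 6 + 2 = 8 -> 'a'

Best match: offset=2, length=2 (matching 'fa' starting at position 4)
LZ77 triple: (2, 2, 'a')


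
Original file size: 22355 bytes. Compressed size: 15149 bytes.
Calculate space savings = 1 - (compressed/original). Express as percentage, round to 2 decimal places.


ratio = compressed/original = 15149/22355 = 0.677656
savings = 1 - ratio = 1 - 0.677656 = 0.322344
as a percentage: 0.322344 * 100 = 32.23%

Space savings = 1 - 15149/22355 = 32.23%


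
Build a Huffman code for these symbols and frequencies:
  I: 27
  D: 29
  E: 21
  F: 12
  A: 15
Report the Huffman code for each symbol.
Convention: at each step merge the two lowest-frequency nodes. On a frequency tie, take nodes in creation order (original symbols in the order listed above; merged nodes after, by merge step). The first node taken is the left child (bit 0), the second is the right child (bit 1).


Huffman tree construction:
Step 1: Merge F(12) + A(15) = 27
Step 2: Merge E(21) + I(27) = 48
Step 3: Merge (F+A)(27) + D(29) = 56
Step 4: Merge (E+I)(48) + ((F+A)+D)(56) = 104
Read each symbol's code off the tree from the root (left child = 0, right child = 1).

Codes:
  I: 01 (length 2)
  D: 11 (length 2)
  E: 00 (length 2)
  F: 100 (length 3)
  A: 101 (length 3)
Average code length: 235/104 = 2.2596 bits/symbol


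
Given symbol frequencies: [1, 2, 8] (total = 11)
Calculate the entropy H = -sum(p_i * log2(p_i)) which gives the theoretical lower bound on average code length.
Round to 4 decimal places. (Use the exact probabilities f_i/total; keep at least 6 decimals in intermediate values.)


Per-symbol terms -p_i * log2(p_i) with p_i = f_i/11:
  p = 1/11 = 0.090909: log2(p) = -3.459432, -p*log2(p) = 0.314494
  p = 2/11 = 0.181818: log2(p) = -2.459432, -p*log2(p) = 0.447169
  p = 8/11 = 0.727273: log2(p) = -0.459432, -p*log2(p) = 0.334132
H = 0.314494 + 0.447169 + 0.334132 = 1.095795

H = 1.0958 bits/symbol


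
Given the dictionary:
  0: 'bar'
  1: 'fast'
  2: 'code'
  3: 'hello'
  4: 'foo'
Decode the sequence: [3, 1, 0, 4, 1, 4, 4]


Look up each index in the dictionary:
  3 -> 'hello'
  1 -> 'fast'
  0 -> 'bar'
  4 -> 'foo'
  1 -> 'fast'
  4 -> 'foo'
  4 -> 'foo'

Decoded: "hello fast bar foo fast foo foo"


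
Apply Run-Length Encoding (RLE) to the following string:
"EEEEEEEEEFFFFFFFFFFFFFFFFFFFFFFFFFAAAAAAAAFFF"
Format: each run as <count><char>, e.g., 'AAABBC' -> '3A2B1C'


Scanning runs left to right:
  i=0: run of 'E' x 9 -> '9E'
  i=9: run of 'F' x 25 -> '25F'
  i=34: run of 'A' x 8 -> '8A'
  i=42: run of 'F' x 3 -> '3F'

RLE = 9E25F8A3F


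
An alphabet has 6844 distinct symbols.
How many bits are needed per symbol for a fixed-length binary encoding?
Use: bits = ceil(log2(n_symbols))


log2(6844) = 12.7406
Bracket: 2^12 = 4096 < 6844 <= 2^13 = 8192
So ceil(log2(6844)) = 13

bits = ceil(log2(6844)) = ceil(12.7406) = 13 bits


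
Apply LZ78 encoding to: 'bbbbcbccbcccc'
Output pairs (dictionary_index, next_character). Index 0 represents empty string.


LZ78 encoding steps:
Dictionary: {0: ''}
Step 1: w='' (idx 0), next='b' -> output (0, 'b'), add 'b' as idx 1
Step 2: w='b' (idx 1), next='b' -> output (1, 'b'), add 'bb' as idx 2
Step 3: w='b' (idx 1), next='c' -> output (1, 'c'), add 'bc' as idx 3
Step 4: w='bc' (idx 3), next='c' -> output (3, 'c'), add 'bcc' as idx 4
Step 5: w='bcc' (idx 4), next='c' -> output (4, 'c'), add 'bccc' as idx 5
Step 6: w='' (idx 0), next='c' -> output (0, 'c'), add 'c' as idx 6


Encoded: [(0, 'b'), (1, 'b'), (1, 'c'), (3, 'c'), (4, 'c'), (0, 'c')]


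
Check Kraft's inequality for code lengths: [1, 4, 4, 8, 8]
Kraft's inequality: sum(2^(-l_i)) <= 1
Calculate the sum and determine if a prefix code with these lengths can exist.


Sum = 2^(-1) + 2^(-4) + 2^(-4) + 2^(-8) + 2^(-8)
    = 0.5 + 0.0625 + 0.0625 + 0.00390625 + 0.00390625
    = 162/256 = 0.6328125
Since 0.6328125 <= 1, Kraft's inequality IS satisfied.
A prefix code with these lengths CAN exist.

Kraft sum = 0.6328125. Satisfied.


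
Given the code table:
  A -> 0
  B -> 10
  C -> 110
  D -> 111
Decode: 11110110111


Decoding:
111 -> D
10 -> B
110 -> C
111 -> D


Result: DBCD


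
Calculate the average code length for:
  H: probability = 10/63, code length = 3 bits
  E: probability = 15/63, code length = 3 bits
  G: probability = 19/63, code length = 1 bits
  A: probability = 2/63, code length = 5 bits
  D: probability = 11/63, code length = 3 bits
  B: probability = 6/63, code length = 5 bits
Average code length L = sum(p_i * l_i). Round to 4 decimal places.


Weighted contributions p_i * l_i:
  H: (10/63) * 3 = 30/63
  E: (15/63) * 3 = 45/63
  G: (19/63) * 1 = 19/63
  A: (2/63) * 5 = 10/63
  D: (11/63) * 3 = 33/63
  B: (6/63) * 5 = 30/63
Sum = (30 + 45 + 19 + 10 + 33 + 30)/63 = 167/63

L = 167/63 = 2.6508 bits/symbol


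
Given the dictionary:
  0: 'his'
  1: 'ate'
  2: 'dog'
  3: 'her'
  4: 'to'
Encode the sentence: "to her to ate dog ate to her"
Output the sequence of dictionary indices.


Look up each word in the dictionary:
  'to' -> 4
  'her' -> 3
  'to' -> 4
  'ate' -> 1
  'dog' -> 2
  'ate' -> 1
  'to' -> 4
  'her' -> 3

Encoded: [4, 3, 4, 1, 2, 1, 4, 3]


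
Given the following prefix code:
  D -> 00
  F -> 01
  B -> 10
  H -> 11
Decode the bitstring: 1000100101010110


Decoding step by step:
Bits 10 -> B
Bits 00 -> D
Bits 10 -> B
Bits 01 -> F
Bits 01 -> F
Bits 01 -> F
Bits 01 -> F
Bits 10 -> B


Decoded message: BDBFFFFB


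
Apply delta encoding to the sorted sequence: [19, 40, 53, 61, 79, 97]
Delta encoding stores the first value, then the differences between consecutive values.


First value: 19
Deltas:
  40 - 19 = 21
  53 - 40 = 13
  61 - 53 = 8
  79 - 61 = 18
  97 - 79 = 18


Delta encoded: [19, 21, 13, 8, 18, 18]


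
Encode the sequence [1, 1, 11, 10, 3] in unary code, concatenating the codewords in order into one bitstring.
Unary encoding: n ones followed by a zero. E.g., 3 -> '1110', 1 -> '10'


Encode each number as n ones followed by a terminating 0:
  1 -> 10 (2 bits)
  1 -> 10 (2 bits)
  11 -> 111111111110 (12 bits)
  10 -> 11111111110 (11 bits)
  3 -> 1110 (4 bits)
Total length = 2 + 2 + 12 + 11 + 4 = 31 bits.

Unary([1, 1, 11, 10, 3]) = 1010111111111110111111111101110 (31 bits)


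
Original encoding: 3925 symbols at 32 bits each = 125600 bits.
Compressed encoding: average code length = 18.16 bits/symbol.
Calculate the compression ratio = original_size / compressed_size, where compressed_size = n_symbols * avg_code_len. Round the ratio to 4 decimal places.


original_size = n_symbols * orig_bits = 3925 * 32 = 125600 bits
compressed_size = n_symbols * avg_code_len = 3925 * 18.16 = 71278.0 bits
ratio = original_size / compressed_size = 125600 / 71278.0 = 1.7621

Compression ratio = 1.7621


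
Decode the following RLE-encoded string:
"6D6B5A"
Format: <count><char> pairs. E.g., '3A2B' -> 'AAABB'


Expanding each <count><char> pair:
  6D -> 'DDDDDD'
  6B -> 'BBBBBB'
  5A -> 'AAAAA'

Decoded = DDDDDDBBBBBBAAAAA


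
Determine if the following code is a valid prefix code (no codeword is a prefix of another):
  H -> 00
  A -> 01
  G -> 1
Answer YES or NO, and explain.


Checking each pair (does one codeword prefix another?):
  H='00' vs A='01': no prefix
  H='00' vs G='1': no prefix
  A='01' vs H='00': no prefix
  A='01' vs G='1': no prefix
  G='1' vs H='00': no prefix
  G='1' vs A='01': no prefix
No violation found over all pairs.

YES -- this is a valid prefix code. No codeword is a prefix of any other codeword.


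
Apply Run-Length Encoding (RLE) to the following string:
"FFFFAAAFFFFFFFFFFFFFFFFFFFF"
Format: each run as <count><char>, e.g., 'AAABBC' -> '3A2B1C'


Scanning runs left to right:
  i=0: run of 'F' x 4 -> '4F'
  i=4: run of 'A' x 3 -> '3A'
  i=7: run of 'F' x 20 -> '20F'

RLE = 4F3A20F


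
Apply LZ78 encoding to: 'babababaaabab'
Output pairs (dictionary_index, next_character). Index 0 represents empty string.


LZ78 encoding steps:
Dictionary: {0: ''}
Step 1: w='' (idx 0), next='b' -> output (0, 'b'), add 'b' as idx 1
Step 2: w='' (idx 0), next='a' -> output (0, 'a'), add 'a' as idx 2
Step 3: w='b' (idx 1), next='a' -> output (1, 'a'), add 'ba' as idx 3
Step 4: w='ba' (idx 3), next='b' -> output (3, 'b'), add 'bab' as idx 4
Step 5: w='a' (idx 2), next='a' -> output (2, 'a'), add 'aa' as idx 5
Step 6: w='a' (idx 2), next='b' -> output (2, 'b'), add 'ab' as idx 6
Step 7: w='ab' (idx 6), end of input -> output (6, '')


Encoded: [(0, 'b'), (0, 'a'), (1, 'a'), (3, 'b'), (2, 'a'), (2, 'b'), (6, '')]


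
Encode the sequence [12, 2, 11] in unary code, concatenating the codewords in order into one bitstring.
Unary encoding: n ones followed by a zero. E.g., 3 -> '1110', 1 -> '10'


Encode each number as n ones followed by a terminating 0:
  12 -> 1111111111110 (13 bits)
  2 -> 110 (3 bits)
  11 -> 111111111110 (12 bits)
Total length = 13 + 3 + 12 = 28 bits.

Unary([12, 2, 11]) = 1111111111110110111111111110 (28 bits)


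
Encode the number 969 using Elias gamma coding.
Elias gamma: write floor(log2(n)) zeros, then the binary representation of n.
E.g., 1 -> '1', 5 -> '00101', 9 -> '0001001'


num_bits = floor(log2(969)) + 1 = 10
leading_zeros = num_bits - 1 = 9
binary(969) = 1111001001

Elias gamma(969) = '000000000' + '1111001001' = 0000000001111001001 (19 bits)
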